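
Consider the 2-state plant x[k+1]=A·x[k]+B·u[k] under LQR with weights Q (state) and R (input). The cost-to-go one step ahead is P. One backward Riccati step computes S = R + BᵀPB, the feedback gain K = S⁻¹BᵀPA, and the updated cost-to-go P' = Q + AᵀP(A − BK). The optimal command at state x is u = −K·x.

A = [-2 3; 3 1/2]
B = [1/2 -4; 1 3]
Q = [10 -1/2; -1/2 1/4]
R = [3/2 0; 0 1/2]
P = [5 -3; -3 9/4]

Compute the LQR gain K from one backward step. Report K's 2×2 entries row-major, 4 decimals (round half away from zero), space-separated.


BᵀP = [-0.5000 0.7500; -29.0000 18.7500]
S = R + BᵀPB = [3/2 0; 0 1/2] + [0.5000 4.2500; 4.2500 172.2500] = [2.0000 4.2500; 4.2500 172.7500]
BᵀPA = [3.2500 -1.1250; 114.2500 -77.6250]
K = S⁻¹·BᵀPA = [0.2317 0.4140; 0.6557 -0.4595]
A−BK = [0.5068 0.9549; 0.8013 1.4646]
AᵀP(A−BK) = [0.5878 0.5313; 0.5313 1.3569]
P' = Q + AᵀP(A−BK) = [10.5878 0.0313; 0.0313 1.6069]
tr(P') = 12.1947

0.2317 0.4140 0.6557 -0.4595


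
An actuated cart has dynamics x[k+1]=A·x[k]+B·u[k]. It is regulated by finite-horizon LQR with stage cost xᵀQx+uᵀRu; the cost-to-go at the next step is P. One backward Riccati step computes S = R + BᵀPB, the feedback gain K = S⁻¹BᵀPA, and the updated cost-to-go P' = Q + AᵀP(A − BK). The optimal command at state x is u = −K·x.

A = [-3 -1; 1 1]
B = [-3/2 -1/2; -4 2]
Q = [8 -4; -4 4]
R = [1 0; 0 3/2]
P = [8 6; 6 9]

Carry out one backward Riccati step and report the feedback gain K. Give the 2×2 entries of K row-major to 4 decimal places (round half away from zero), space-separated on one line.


BᵀP = [-36.0000 -45.0000; 8.0000 15.0000]
S = R + BᵀPB = [1 0; 0 3/2] + [234.0000 -72.0000; -72.0000 26.0000] = [235.0000 -72.0000; -72.0000 27.5000]
BᵀPA = [63.0000 -9.0000; -9.0000 7.0000]
K = S⁻¹·BᵀPA = [0.8483 0.2006; 1.8936 0.7798]
A−BK = [-0.7808 -0.3092; 0.6058 0.2429]
AᵀP(A−BK) = [8.6023 3.3790; 3.3790 1.3469]
P' = Q + AᵀP(A−BK) = [16.6023 -0.6210; -0.6210 5.3469]
tr(P') = 21.9492

0.8483 0.2006 1.8936 0.7798


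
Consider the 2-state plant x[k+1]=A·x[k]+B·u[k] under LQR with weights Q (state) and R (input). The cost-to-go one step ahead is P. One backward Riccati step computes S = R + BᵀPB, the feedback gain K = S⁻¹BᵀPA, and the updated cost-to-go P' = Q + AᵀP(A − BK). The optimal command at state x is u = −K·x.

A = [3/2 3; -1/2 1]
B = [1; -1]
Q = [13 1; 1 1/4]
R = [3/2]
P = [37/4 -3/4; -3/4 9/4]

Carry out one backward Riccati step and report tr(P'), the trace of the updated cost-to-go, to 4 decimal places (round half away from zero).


47.6983

BᵀP = [10.0000 -3.0000]
S = R + BᵀPB = [3/2] + [13.0000] = [14.5000]
BᵀPA = [16.5000 27.0000]
K = S⁻¹·BᵀPA = [1.1379 1.8621]
A−BK = [0.3621 1.1379; 0.6379 2.8621]
AᵀP(A−BK) = [3.7241 9.7759; 9.7759 30.7241]
P' = Q + AᵀP(A−BK) = [16.7241 10.7759; 10.7759 30.9741]
tr(P') = 47.6983


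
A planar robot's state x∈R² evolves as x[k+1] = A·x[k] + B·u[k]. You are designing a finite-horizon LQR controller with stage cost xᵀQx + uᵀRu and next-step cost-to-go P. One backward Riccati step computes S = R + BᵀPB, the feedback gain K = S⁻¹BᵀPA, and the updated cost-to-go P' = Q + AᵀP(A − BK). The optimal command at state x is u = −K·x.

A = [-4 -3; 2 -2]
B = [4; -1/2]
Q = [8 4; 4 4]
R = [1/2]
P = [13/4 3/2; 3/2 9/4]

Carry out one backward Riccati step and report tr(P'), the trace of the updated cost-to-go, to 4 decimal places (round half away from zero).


26.5714

BᵀP = [12.2500 4.8750]
S = R + BᵀPB = [1/2] + [46.5625] = [47.0625]
BᵀPA = [-39.2500 -46.5000]
K = S⁻¹·BᵀPA = [-0.8340 -0.9880]
A−BK = [-0.6640 0.9522; 1.5830 -2.4940]
AᵀP(A−BK) = [4.2656 -5.7809; -5.7809 10.3058]
P' = Q + AᵀP(A−BK) = [12.2656 -1.7809; -1.7809 14.3058]
tr(P') = 26.5714


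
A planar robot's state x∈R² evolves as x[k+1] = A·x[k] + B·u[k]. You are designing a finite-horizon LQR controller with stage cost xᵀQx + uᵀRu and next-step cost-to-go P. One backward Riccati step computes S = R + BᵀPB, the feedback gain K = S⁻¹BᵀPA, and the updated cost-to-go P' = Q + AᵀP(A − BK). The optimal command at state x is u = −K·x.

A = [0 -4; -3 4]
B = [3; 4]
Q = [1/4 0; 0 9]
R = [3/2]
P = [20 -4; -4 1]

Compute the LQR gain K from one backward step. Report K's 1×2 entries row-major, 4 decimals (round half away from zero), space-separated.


BᵀP = [44.0000 -8.0000]
S = R + BᵀPB = [3/2] + [100.0000] = [101.5000]
BᵀPA = [24.0000 -208.0000]
K = S⁻¹·BᵀPA = [0.2365 -2.0493]
A−BK = [-0.7094 2.1478; -3.9458 12.1970]
AᵀP(A−BK) = [3.3251 -10.8177; -10.8177 37.7537]
P' = Q + AᵀP(A−BK) = [3.5751 -10.8177; -10.8177 46.7537]
tr(P') = 50.3288

0.2365 -2.0493


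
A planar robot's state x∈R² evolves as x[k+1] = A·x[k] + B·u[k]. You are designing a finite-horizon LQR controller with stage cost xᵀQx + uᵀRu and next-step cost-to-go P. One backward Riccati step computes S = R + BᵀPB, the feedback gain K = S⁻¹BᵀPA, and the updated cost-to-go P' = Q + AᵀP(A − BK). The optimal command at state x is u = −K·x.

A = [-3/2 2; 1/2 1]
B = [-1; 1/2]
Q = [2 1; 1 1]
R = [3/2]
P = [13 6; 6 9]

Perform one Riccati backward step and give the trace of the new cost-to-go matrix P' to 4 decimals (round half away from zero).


BᵀP = [-10.0000 -1.5000]
S = R + BᵀPB = [3/2] + [9.2500] = [10.7500]
BᵀPA = [14.2500 -21.5000]
K = S⁻¹·BᵀPA = [1.3256 -2.0000]
A−BK = [-0.1744 0.0000; -0.1628 2.0000]
AᵀP(A−BK) = [3.6105 -9.0000; -9.0000 42.0000]
P' = Q + AᵀP(A−BK) = [5.6105 -8.0000; -8.0000 43.0000]
tr(P') = 48.6105

48.6105


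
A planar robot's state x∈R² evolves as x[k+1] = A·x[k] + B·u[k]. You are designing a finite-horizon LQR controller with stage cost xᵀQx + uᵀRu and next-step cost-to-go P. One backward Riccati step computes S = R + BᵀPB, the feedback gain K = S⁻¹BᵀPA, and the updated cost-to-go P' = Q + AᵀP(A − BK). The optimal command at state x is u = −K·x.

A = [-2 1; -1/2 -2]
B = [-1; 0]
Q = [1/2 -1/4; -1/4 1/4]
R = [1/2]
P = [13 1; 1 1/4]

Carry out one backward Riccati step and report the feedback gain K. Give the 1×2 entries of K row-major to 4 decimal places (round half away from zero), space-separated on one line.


1.9630 -0.8148

BᵀP = [-13.0000 -1.0000]
S = R + BᵀPB = [1/2] + [13.0000] = [13.5000]
BᵀPA = [26.5000 -11.0000]
K = S⁻¹·BᵀPA = [1.9630 -0.8148]
A−BK = [-0.0370 0.1852; -0.5000 -2.0000]
AᵀP(A−BK) = [2.0440 -0.6574; -0.6574 1.0370]
P' = Q + AᵀP(A−BK) = [2.5440 -0.9074; -0.9074 1.2870]
tr(P') = 3.8310


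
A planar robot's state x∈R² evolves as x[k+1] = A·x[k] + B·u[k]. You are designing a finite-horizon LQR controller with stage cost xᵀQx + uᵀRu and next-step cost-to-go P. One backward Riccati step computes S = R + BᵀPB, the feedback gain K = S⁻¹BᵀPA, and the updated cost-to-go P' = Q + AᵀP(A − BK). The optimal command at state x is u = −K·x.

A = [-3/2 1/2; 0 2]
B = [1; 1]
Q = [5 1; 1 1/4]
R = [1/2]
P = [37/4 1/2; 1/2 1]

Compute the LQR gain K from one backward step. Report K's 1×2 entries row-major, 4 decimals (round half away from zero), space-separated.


-1.2447 0.6702

BᵀP = [9.7500 1.5000]
S = R + BᵀPB = [1/2] + [11.2500] = [11.7500]
BᵀPA = [-14.6250 7.8750]
K = S⁻¹·BᵀPA = [-1.2447 0.6702]
A−BK = [-0.2553 -0.1702; 1.2447 1.3298]
AᵀP(A−BK) = [2.6090 1.3644; 1.3644 2.0346]
P' = Q + AᵀP(A−BK) = [7.6090 2.3644; 2.3644 2.2846]
tr(P') = 9.8936


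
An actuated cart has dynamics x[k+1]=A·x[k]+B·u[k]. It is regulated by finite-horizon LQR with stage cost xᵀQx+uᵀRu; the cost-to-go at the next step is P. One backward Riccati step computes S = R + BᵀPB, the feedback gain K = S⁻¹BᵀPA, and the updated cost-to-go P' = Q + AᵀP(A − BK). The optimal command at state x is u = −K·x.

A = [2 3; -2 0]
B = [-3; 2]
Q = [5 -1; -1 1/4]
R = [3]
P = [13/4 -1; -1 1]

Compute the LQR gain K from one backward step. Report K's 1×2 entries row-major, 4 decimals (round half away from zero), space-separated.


BᵀP = [-11.7500 5.0000]
S = R + BᵀPB = [3] + [45.2500] = [48.2500]
BᵀPA = [-33.5000 -35.2500]
K = S⁻¹·BᵀPA = [-0.6943 -0.7306]
A−BK = [-0.0829 0.8083; -0.6114 1.4611]
AᵀP(A−BK) = [1.7409 1.0259; 1.0259 3.4974]
P' = Q + AᵀP(A−BK) = [6.7409 0.0259; 0.0259 3.7474]
tr(P') = 10.4883

-0.6943 -0.7306


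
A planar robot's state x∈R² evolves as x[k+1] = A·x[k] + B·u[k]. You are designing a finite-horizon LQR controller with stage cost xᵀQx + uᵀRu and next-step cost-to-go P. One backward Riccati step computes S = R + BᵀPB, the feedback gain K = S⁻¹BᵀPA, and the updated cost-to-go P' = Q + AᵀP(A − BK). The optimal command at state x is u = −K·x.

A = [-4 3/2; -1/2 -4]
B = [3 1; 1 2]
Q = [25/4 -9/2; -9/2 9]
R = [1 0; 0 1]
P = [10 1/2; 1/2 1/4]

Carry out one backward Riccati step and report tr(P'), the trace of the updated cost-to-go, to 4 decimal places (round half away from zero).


20.4090

BᵀP = [30.5000 1.7500; 11.0000 1.0000]
S = R + BᵀPB = [1 0; 0 1] + [93.2500 34.0000; 34.0000 13.0000] = [94.2500 34.0000; 34.0000 14.0000]
BᵀPA = [-122.8750 38.7500; -44.5000 12.5000]
K = S⁻¹·BᵀPA = [-1.2676 0.7187; -0.1002 -0.8524]
A−BK = [-0.0971 0.1965; 0.9679 -3.0138]
AᵀP(A−BK) = [1.8513 -1.5042; -1.5042 3.3077]
P' = Q + AᵀP(A−BK) = [8.1013 -6.0042; -6.0042 12.3077]
tr(P') = 20.4090


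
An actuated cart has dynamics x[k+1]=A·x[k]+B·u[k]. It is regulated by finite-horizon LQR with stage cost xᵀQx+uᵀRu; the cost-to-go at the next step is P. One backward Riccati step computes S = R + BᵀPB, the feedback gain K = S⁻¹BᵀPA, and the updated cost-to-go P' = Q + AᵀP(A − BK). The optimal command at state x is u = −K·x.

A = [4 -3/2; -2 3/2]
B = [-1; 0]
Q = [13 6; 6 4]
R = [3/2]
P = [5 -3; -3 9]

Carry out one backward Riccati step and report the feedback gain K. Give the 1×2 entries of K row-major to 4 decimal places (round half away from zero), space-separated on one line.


-4.0000 1.8462

BᵀP = [-5.0000 3.0000]
S = R + BᵀPB = [3/2] + [5.0000] = [6.5000]
BᵀPA = [-26.0000 12.0000]
K = S⁻¹·BᵀPA = [-4.0000 1.8462]
A−BK = [0.0000 0.3462; -2.0000 1.5000]
AᵀP(A−BK) = [60.0000 -36.0000; -36.0000 22.8462]
P' = Q + AᵀP(A−BK) = [73.0000 -30.0000; -30.0000 26.8462]
tr(P') = 99.8462


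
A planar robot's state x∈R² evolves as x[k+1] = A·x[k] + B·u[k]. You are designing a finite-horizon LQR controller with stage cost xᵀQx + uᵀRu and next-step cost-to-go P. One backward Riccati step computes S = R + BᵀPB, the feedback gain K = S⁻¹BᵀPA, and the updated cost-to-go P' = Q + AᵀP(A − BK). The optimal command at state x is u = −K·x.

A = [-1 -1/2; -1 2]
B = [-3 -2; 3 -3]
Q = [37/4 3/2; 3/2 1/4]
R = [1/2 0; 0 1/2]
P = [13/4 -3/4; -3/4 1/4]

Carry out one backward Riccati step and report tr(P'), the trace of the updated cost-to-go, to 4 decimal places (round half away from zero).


9.6494

BᵀP = [-12.0000 3.0000; -4.2500 0.7500]
S = R + BᵀPB = [1/2 0; 0 1/2] + [45.0000 15.0000; 15.0000 6.2500] = [45.5000 15.0000; 15.0000 6.7500]
BᵀPA = [9.0000 12.0000; 3.5000 3.6250]
K = S⁻¹·BᵀPA = [0.1005 0.3242; 0.2953 -0.1834]
A−BK = [-0.1081 0.1058; -0.4155 0.4772]
AᵀP(A−BK) = [0.0624 -0.0259; -0.0259 0.0869]
P' = Q + AᵀP(A−BK) = [9.3124 1.4741; 1.4741 0.3369]
tr(P') = 9.6494


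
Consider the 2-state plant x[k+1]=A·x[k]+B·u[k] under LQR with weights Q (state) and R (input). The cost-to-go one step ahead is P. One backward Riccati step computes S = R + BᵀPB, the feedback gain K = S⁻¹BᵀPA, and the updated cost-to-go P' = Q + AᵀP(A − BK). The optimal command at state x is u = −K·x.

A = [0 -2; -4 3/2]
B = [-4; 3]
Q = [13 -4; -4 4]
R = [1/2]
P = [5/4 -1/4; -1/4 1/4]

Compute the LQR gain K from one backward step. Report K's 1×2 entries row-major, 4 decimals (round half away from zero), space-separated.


BᵀP = [-5.7500 1.7500]
S = R + BᵀPB = [1/2] + [28.2500] = [28.7500]
BᵀPA = [-7.0000 14.1250]
K = S⁻¹·BᵀPA = [-0.2435 0.4913]
A−BK = [-0.9739 -0.0348; -3.2696 0.0261]
AᵀP(A−BK) = [2.2957 -0.0609; -0.0609 0.1228]
P' = Q + AᵀP(A−BK) = [15.2957 -4.0609; -4.0609 4.1228]
tr(P') = 19.4185

-0.2435 0.4913


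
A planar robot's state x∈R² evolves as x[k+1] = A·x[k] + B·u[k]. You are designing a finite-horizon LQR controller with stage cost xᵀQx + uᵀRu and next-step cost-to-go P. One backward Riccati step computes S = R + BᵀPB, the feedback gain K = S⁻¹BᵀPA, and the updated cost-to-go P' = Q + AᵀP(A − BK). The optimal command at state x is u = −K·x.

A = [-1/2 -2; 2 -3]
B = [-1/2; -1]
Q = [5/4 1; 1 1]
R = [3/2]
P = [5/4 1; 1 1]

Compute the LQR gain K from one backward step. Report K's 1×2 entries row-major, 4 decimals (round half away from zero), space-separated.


BᵀP = [-1.6250 -1.5000]
S = R + BᵀPB = [3/2] + [2.3125] = [3.8125]
BᵀPA = [-2.1875 7.7500]
K = S⁻¹·BᵀPA = [-0.5738 2.0328]
A−BK = [-0.7869 -0.9836; 1.4262 -0.9672]
AᵀP(A−BK) = [1.0574 -2.8033; -2.8033 10.2459]
P' = Q + AᵀP(A−BK) = [2.3074 -1.8033; -1.8033 11.2459]
tr(P') = 13.5533

-0.5738 2.0328


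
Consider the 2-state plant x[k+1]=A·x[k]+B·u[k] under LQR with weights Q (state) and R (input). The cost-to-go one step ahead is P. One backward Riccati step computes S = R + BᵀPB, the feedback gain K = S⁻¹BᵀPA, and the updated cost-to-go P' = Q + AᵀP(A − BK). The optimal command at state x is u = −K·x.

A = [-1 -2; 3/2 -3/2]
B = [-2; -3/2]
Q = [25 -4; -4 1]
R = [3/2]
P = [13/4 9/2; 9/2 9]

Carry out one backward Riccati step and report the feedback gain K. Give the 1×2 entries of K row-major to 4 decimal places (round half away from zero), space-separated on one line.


BᵀP = [-13.2500 -22.5000]
S = R + BᵀPB = [3/2] + [60.2500] = [61.7500]
BᵀPA = [-20.5000 60.2500]
K = S⁻¹·BᵀPA = [-0.3320 0.9757]
A−BK = [-1.6640 -0.0486; 1.0020 -0.0364]
AᵀP(A−BK) = [3.1943 -0.4980; -0.4980 1.4636]
P' = Q + AᵀP(A−BK) = [28.1943 -4.4980; -4.4980 2.4636]
tr(P') = 30.6579

-0.3320 0.9757


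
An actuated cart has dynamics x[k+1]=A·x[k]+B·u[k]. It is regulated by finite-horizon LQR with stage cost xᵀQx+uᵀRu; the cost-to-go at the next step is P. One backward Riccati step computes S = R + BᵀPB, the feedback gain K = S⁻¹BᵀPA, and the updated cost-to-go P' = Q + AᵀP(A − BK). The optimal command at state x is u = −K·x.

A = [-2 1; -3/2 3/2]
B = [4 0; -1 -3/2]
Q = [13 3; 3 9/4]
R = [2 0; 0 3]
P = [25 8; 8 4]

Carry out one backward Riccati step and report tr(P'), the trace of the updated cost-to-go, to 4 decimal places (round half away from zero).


21.3628

BᵀP = [92.0000 28.0000; -12.0000 -6.0000]
S = R + BᵀPB = [2 0; 0 3] + [340.0000 -42.0000; -42.0000 9.0000] = [342.0000 -42.0000; -42.0000 12.0000]
BᵀPA = [-226.0000 134.0000; 33.0000 -21.0000]
K = S⁻¹·BᵀPA = [-0.5667 0.3103; 0.7667 -0.6641]
A−BK = [0.2667 -0.2410; -0.9167 0.8141]
AᵀP(A−BK) = [3.6333 -2.9667; -2.9667 2.4795]
P' = Q + AᵀP(A−BK) = [16.6333 0.0333; 0.0333 4.7295]
tr(P') = 21.3628


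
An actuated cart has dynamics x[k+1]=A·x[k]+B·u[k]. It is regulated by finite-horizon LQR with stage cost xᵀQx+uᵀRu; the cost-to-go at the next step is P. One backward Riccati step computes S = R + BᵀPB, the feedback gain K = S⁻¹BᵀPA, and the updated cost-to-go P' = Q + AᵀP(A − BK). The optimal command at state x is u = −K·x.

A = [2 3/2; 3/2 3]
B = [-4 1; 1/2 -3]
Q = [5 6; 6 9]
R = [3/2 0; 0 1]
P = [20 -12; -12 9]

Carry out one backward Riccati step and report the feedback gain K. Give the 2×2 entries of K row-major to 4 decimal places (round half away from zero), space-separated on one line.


-0.5931 -0.5705 -0.5226 -0.9881

BᵀP = [-86.0000 52.5000; 56.0000 -39.0000]
S = R + BᵀPB = [3/2 0; 0 1] + [370.2500 -243.5000; -243.5000 173.0000] = [371.7500 -243.5000; -243.5000 174.0000]
BᵀPA = [-93.2500 28.5000; 53.5000 -33.0000]
K = S⁻¹·BᵀPA = [-0.5931 -0.5705; -0.5226 -0.9881]
A−BK = [0.1501 0.2059; 0.2289 0.3210]
AᵀP(A−BK) = [0.8983 1.1596; 1.1596 1.6536]
P' = Q + AᵀP(A−BK) = [5.8983 7.1596; 7.1596 10.6536]
tr(P') = 16.5519


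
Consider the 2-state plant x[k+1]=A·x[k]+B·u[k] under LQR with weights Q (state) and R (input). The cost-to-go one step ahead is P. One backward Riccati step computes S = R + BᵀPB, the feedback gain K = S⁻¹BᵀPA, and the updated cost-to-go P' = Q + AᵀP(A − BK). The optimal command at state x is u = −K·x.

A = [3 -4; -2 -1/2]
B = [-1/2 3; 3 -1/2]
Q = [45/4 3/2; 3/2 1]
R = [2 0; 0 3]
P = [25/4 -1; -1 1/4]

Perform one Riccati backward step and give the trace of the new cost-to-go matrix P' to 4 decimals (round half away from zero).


BᵀP = [-6.1250 1.2500; 19.2500 -3.1250]
S = R + BᵀPB = [2 0; 0 3] + [6.8125 -19.0000; -19.0000 59.3125] = [8.8125 -19.0000; -19.0000 62.3125]
BᵀPA = [-20.8750 23.8750; 64.0000 -75.4375]
K = S⁻¹·BᵀPA = [-0.4506 0.2892; 0.8897 -1.1225]
A−BK = [0.1056 -0.4880; -0.2033 -1.9287]
AᵀP(A−BK) = [2.9038 -3.3762; -3.3762 4.4830]
P' = Q + AᵀP(A−BK) = [14.1538 -1.8762; -1.8762 5.4830]
tr(P') = 19.6368

19.6368


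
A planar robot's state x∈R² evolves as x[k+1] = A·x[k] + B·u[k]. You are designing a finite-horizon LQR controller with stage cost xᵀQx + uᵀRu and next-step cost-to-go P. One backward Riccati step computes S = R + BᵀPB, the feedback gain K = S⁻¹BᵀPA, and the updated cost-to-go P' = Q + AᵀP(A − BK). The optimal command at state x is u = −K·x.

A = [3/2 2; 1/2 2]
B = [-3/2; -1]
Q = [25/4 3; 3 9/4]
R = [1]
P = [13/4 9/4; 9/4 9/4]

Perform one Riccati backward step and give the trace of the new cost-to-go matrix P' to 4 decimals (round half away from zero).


BᵀP = [-7.1250 -5.6250]
S = R + BᵀPB = [1] + [16.3125] = [17.3125]
BᵀPA = [-13.5000 -25.5000]
K = S⁻¹·BᵀPA = [-0.7798 -1.4729]
A−BK = [0.3303 -0.2094; -0.2798 0.5271]
AᵀP(A−BK) = [0.7229 1.1155; 1.1155 2.4404]
P' = Q + AᵀP(A−BK) = [6.9729 4.1155; 4.1155 4.6904]
tr(P') = 11.6634

11.6634


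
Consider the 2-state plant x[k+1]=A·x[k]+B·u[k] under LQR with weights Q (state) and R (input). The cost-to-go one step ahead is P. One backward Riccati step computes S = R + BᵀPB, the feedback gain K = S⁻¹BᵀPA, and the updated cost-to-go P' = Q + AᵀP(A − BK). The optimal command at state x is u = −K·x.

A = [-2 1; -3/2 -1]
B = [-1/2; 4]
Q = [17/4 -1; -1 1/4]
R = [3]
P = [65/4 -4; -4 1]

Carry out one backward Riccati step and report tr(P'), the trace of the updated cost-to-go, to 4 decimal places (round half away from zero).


10.3292

BᵀP = [-24.1250 6.0000]
S = R + BᵀPB = [3] + [36.0625] = [39.0625]
BᵀPA = [39.2500 -30.1250]
K = S⁻¹·BᵀPA = [1.0048 -0.7712]
A−BK = [-1.4976 0.6144; -5.5192 2.0848]
AᵀP(A−BK) = [3.8116 -2.7304; -2.7304 2.0176]
P' = Q + AᵀP(A−BK) = [8.0616 -3.7304; -3.7304 2.2676]
tr(P') = 10.3292


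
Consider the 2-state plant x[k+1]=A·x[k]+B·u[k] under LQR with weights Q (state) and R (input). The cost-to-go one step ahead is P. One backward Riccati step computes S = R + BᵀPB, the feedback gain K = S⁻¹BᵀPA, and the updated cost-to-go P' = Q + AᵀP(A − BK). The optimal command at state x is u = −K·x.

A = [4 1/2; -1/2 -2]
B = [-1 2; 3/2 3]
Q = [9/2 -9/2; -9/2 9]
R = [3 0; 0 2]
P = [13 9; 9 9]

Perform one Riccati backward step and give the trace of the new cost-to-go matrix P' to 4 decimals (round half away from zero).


BᵀP = [0.5000 4.5000; 53.0000 45.0000]
S = R + BᵀPB = [3 0; 0 2] + [6.2500 14.5000; 14.5000 241.0000] = [9.2500 14.5000; 14.5000 243.0000]
BᵀPA = [-0.2500 -8.7500; 189.5000 -63.5000]
K = S⁻¹·BᵀPA = [-1.3784 -0.5917; 0.8621 -0.2260]
A−BK = [0.8974 0.3604; -1.0187 -0.4345]
AᵀP(A−BK) = [10.5401 3.4314; 3.4314 1.7212]
P' = Q + AᵀP(A−BK) = [15.0401 -1.0686; -1.0686 10.7212]
tr(P') = 25.7613

25.7613


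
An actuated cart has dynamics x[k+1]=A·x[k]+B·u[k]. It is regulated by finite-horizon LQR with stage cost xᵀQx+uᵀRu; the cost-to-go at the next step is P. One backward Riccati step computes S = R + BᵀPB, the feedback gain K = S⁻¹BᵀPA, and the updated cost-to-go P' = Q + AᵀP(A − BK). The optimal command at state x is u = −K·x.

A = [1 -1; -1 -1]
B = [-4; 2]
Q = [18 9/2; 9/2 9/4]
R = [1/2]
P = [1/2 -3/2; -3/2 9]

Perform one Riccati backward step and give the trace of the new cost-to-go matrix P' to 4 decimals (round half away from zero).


21.7026

BᵀP = [-5.0000 24.0000]
S = R + BᵀPB = [1/2] + [68.0000] = [68.5000]
BᵀPA = [-29.0000 -19.0000]
K = S⁻¹·BᵀPA = [-0.4234 -0.2774]
A−BK = [-0.6934 -2.1095; -0.1533 -0.4453]
AᵀP(A−BK) = [0.2226 0.4562; 0.4562 1.2299]
P' = Q + AᵀP(A−BK) = [18.2226 4.9562; 4.9562 3.4799]
tr(P') = 21.7026


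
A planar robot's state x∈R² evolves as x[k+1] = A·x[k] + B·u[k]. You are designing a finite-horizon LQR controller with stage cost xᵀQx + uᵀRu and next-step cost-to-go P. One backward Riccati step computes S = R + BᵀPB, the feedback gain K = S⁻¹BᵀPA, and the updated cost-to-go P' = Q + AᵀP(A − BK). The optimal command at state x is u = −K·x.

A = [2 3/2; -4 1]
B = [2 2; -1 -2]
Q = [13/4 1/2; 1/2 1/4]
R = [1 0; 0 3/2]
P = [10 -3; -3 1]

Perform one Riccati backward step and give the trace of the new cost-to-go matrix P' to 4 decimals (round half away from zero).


BᵀP = [23.0000 -7.0000; 26.0000 -8.0000]
S = R + BᵀPB = [1 0; 0 3/2] + [53.0000 60.0000; 60.0000 68.0000] = [54.0000 60.0000; 60.0000 69.5000]
BᵀPA = [74.0000 27.5000; 84.0000 31.0000]
K = S⁻¹·BᵀPA = [0.6732 0.3350; 0.6275 0.1569]
A−BK = [-0.6013 0.5163; -2.0719 1.6487]
AᵀP(A−BK) = [1.4771 0.0359; 0.0359 0.4257]
P' = Q + AᵀP(A−BK) = [4.7271 0.5359; 0.5359 0.6757]
tr(P') = 5.4028

5.4028


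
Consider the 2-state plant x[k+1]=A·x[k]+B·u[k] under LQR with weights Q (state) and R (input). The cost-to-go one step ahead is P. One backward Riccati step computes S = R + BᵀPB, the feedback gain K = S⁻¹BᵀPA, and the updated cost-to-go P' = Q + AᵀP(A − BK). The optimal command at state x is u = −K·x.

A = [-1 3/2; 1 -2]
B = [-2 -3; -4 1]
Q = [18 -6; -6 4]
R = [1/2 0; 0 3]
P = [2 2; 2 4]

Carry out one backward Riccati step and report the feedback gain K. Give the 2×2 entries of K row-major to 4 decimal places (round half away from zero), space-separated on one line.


BᵀP = [-12.0000 -20.0000; -4.0000 -2.0000]
S = R + BᵀPB = [1/2 0; 0 3] + [104.0000 16.0000; 16.0000 10.0000] = [104.5000 16.0000; 16.0000 13.0000]
BᵀPA = [-8.0000 22.0000; 2.0000 -2.0000]
K = S⁻¹·BᵀPA = [-0.1234 0.2884; 0.3057 -0.5088]
A−BK = [-0.3297 0.5503; 0.2009 -0.3374]
AᵀP(A−BK) = [0.4018 -0.6748; -0.6748 1.1367]
P' = Q + AᵀP(A−BK) = [18.4018 -6.6748; -6.6748 5.1367]
tr(P') = 23.5385

-0.1234 0.2884 0.3057 -0.5088


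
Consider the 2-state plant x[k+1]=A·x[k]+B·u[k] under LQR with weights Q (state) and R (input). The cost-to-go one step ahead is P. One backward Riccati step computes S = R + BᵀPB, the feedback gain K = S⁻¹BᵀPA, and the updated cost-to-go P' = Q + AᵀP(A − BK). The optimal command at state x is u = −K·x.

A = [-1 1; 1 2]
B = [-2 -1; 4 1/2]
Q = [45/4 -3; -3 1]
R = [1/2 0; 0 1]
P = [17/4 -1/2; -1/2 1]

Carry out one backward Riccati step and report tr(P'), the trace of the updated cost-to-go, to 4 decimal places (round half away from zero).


BᵀP = [-10.5000 5.0000; -4.5000 1.0000]
S = R + BᵀPB = [1/2 0; 0 1] + [41.0000 13.0000; 13.0000 5.0000] = [41.5000 13.0000; 13.0000 6.0000]
BᵀPA = [15.5000 -0.5000; 5.5000 -2.5000]
K = S⁻¹·BᵀPA = [0.2688 0.3688; 0.3344 -1.2156]
A−BK = [-0.1281 0.5219; -0.2422 1.1328]
AᵀP(A−BK) = [0.2453 -0.7797; -0.7797 3.3953]
P' = Q + AᵀP(A−BK) = [11.4953 -3.7797; -3.7797 4.3953]
tr(P') = 15.8906

15.8906


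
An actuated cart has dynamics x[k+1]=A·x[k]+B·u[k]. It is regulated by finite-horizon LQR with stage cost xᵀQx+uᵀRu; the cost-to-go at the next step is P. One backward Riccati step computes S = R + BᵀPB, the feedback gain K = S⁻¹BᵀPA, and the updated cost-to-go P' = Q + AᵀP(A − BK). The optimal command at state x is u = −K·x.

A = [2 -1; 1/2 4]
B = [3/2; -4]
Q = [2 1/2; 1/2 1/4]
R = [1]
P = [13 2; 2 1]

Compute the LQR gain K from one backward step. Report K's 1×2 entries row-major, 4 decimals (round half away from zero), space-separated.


BᵀP = [11.5000 -1.0000]
S = R + BᵀPB = [1] + [21.2500] = [22.2500]
BᵀPA = [22.5000 -15.5000]
K = S⁻¹·BᵀPA = [1.0112 -0.6966]
A−BK = [0.4831 0.0449; 4.5449 1.2135]
AᵀP(A−BK) = [33.4972 6.6742; 6.6742 2.2022]
P' = Q + AᵀP(A−BK) = [35.4972 7.1742; 7.1742 2.4522]
tr(P') = 37.9494

1.0112 -0.6966


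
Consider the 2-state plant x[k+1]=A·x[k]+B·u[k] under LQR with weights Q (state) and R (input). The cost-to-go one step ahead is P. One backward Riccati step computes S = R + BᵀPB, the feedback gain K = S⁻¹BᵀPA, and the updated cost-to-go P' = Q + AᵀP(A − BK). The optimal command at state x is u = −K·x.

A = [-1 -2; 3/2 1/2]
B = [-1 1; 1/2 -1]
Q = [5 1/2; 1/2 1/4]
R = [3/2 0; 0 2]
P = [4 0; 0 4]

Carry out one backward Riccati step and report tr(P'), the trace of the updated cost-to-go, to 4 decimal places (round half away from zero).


BᵀP = [-4.0000 2.0000; 4.0000 -4.0000]
S = R + BᵀPB = [3/2 0; 0 2] + [5.0000 -6.0000; -6.0000 8.0000] = [6.5000 -6.0000; -6.0000 10.0000]
BᵀPA = [7.0000 9.0000; -10.0000 -10.0000]
K = S⁻¹·BᵀPA = [0.3448 1.0345; -0.7931 -0.3793]
A−BK = [0.1379 -0.5862; 0.5345 -0.3966]
AᵀP(A−BK) = [2.6552 -0.0345; -0.0345 3.8966]
P' = Q + AᵀP(A−BK) = [7.6552 0.4655; 0.4655 4.1466]
tr(P') = 11.8017

11.8017


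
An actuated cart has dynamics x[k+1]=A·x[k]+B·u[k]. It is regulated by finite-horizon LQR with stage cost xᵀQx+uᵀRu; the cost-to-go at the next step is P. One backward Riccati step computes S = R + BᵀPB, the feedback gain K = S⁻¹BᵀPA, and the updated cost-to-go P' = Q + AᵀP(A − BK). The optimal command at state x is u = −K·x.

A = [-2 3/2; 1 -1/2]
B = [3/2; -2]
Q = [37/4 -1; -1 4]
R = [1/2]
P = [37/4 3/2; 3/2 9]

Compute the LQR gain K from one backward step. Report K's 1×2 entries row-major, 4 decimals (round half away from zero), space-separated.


-0.7762 0.5006

BᵀP = [10.8750 -15.7500]
S = R + BᵀPB = [1/2] + [47.8125] = [48.3125]
BᵀPA = [-37.5000 24.1875]
K = S⁻¹·BᵀPA = [-0.7762 0.5006]
A−BK = [-0.8357 0.7490; -0.5524 0.5013]
AᵀP(A−BK) = [10.8926 -9.7257; -9.7257 8.7031]
P' = Q + AᵀP(A−BK) = [20.1426 -10.7257; -10.7257 12.7031]
tr(P') = 32.8457


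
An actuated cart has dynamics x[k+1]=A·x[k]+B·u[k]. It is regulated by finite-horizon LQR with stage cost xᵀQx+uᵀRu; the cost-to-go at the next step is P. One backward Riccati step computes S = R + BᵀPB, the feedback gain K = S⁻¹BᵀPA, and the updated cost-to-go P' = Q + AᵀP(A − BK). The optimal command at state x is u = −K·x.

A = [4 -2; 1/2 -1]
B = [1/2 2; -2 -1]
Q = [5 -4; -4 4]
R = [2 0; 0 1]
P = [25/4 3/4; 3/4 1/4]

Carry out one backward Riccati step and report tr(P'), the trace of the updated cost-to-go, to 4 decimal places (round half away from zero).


16.2382

BᵀP = [1.6250 -0.1250; 11.7500 1.2500]
S = R + BᵀPB = [2 0; 0 1] + [1.0625 3.3750; 3.3750 22.2500] = [3.0625 3.3750; 3.3750 23.2500]
BᵀPA = [6.4375 -3.1250; 47.6250 -24.7500]
K = S⁻¹·BᵀPA = [-0.1850 0.1818; 2.0752 -1.0909]
A−BK = [-0.0580 0.0909; 2.2053 -1.7273]
AᵀP(A−BK) = [5.4201 -3.0909; -3.0909 1.8182]
P' = Q + AᵀP(A−BK) = [10.4201 -7.0909; -7.0909 5.8182]
tr(P') = 16.2382


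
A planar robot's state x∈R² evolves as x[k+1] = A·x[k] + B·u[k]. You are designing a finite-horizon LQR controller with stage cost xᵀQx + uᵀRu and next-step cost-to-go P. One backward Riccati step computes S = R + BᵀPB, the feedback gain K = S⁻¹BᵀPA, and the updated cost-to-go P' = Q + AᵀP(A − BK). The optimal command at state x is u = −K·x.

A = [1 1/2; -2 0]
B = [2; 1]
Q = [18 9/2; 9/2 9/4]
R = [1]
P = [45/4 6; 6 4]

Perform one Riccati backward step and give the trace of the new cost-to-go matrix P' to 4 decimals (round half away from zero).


BᵀP = [28.5000 16.0000]
S = R + BᵀPB = [1] + [73.0000] = [74.0000]
BᵀPA = [-3.5000 14.2500]
K = S⁻¹·BᵀPA = [-0.0473 0.1926]
A−BK = [1.0946 0.1149; -1.9527 -0.1926]
AᵀP(A−BK) = [3.0845 0.2990; 0.2990 0.0684]
P' = Q + AᵀP(A−BK) = [21.0845 4.7990; 4.7990 2.3184]
tr(P') = 23.4029

23.4029


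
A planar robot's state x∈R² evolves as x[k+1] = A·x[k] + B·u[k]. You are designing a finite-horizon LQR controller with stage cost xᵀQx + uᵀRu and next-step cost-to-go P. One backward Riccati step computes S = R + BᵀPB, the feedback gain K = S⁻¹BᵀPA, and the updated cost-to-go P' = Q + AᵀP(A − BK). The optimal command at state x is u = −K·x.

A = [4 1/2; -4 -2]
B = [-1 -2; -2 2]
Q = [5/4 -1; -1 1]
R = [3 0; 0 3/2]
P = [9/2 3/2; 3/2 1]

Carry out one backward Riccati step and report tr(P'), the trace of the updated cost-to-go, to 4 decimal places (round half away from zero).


BᵀP = [-7.5000 -3.5000; -6.0000 -1.0000]
S = R + BᵀPB = [3 0; 0 3/2] + [14.5000 8.0000; 8.0000 10.0000] = [17.5000 8.0000; 8.0000 11.5000]
BᵀPA = [-16.0000 3.2500; -20.0000 -1.0000]
K = S⁻¹·BᵀPA = [-0.1749 0.3306; -1.6175 -0.3169]
A−BK = [0.5902 0.1967; -1.1148 -0.7049]
AᵀP(A−BK) = [4.8525 0.9508; 0.9508 0.7336]
P' = Q + AᵀP(A−BK) = [6.1025 -0.0492; -0.0492 1.7336]
tr(P') = 7.8361

7.8361


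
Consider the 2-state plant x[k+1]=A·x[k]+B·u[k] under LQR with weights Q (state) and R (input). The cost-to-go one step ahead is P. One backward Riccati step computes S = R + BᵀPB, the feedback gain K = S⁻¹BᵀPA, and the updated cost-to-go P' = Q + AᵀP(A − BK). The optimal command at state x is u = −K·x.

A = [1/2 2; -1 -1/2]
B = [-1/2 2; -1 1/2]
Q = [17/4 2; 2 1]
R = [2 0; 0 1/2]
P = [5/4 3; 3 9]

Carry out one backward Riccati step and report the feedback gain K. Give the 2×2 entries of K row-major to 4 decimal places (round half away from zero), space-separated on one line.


BᵀP = [-3.6250 -10.5000; 4.0000 10.5000]
S = R + BᵀPB = [2 0; 0 1/2] + [12.3125 -12.5000; -12.5000 13.2500] = [14.3125 -12.5000; -12.5000 13.7500]
BᵀPA = [8.6875 -2.0000; -8.5000 2.7500]
K = S⁻¹·BᵀPA = [0.3256 0.1696; -0.3222 0.3541]
A−BK = [1.3071 1.3765; -0.5133 -0.5075]
AᵀP(A−BK) = [0.7453 0.5372; 0.5372 0.6152]
P' = Q + AᵀP(A−BK) = [4.9953 2.5372; 2.5372 1.6152]
tr(P') = 6.6105

0.3256 0.1696 -0.3222 0.3541


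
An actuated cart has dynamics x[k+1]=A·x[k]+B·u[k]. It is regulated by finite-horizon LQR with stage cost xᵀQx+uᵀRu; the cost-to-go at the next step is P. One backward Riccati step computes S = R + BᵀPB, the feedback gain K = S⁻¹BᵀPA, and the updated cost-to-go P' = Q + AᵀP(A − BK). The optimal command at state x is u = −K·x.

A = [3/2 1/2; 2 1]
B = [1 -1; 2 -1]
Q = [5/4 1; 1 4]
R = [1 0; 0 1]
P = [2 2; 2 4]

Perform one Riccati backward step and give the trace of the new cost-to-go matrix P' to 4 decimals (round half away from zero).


6.3476

BᵀP = [6.0000 10.0000; -4.0000 -6.0000]
S = R + BᵀPB = [1 0; 0 1] + [26.0000 -16.0000; -16.0000 10.0000] = [27.0000 -16.0000; -16.0000 11.0000]
BᵀPA = [29.0000 13.0000; -18.0000 -8.0000]
K = S⁻¹·BᵀPA = [0.7561 0.3659; -0.5366 -0.1951]
A−BK = [0.2073 -0.0610; -0.0488 0.0732]
AᵀP(A−BK) = [0.9146 0.3780; 0.3780 0.1829]
P' = Q + AᵀP(A−BK) = [2.1646 1.3780; 1.3780 4.1829]
tr(P') = 6.3476


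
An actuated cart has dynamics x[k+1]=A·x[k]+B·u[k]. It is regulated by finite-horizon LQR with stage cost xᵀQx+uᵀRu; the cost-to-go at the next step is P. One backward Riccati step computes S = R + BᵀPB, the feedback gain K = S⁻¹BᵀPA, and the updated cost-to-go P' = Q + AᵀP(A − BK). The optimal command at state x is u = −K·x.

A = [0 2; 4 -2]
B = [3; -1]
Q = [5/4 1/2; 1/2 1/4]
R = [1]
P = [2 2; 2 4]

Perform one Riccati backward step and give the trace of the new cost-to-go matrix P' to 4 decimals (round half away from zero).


BᵀP = [4.0000 2.0000]
S = R + BᵀPB = [1] + [10.0000] = [11.0000]
BᵀPA = [8.0000 4.0000]
K = S⁻¹·BᵀPA = [0.7273 0.3636]
A−BK = [-2.1818 0.9091; 4.7273 -1.6364]
AᵀP(A−BK) = [58.1818 -18.9091; -18.9091 6.5455]
P' = Q + AᵀP(A−BK) = [59.4318 -18.4091; -18.4091 6.7955]
tr(P') = 66.2273

66.2273


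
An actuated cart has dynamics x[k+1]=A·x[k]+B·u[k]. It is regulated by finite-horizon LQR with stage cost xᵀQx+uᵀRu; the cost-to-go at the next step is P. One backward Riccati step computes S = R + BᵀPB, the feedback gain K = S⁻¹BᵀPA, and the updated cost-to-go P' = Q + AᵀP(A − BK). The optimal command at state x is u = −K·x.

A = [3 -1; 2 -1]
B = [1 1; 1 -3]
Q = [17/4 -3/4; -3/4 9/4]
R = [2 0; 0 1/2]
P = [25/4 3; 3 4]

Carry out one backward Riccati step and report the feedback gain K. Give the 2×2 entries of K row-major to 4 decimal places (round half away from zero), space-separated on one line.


2.3113 -0.8422 0.0367 0.0749

BᵀP = [9.2500 7.0000; -2.7500 -9.0000]
S = R + BᵀPB = [2 0; 0 1/2] + [16.2500 -11.7500; -11.7500 24.2500] = [18.2500 -11.7500; -11.7500 24.7500]
BᵀPA = [41.7500 -16.2500; -26.2500 11.7500]
K = S⁻¹·BᵀPA = [2.3113 -0.8422; 0.0367 0.0749]
A−BK = [0.6521 -0.2328; -0.2013 0.0670]
AᵀP(A−BK) = [12.7166 -4.6226; -4.6226 1.6843]
P' = Q + AᵀP(A−BK) = [16.9666 -5.3726; -5.3726 3.9343]
tr(P') = 20.9010


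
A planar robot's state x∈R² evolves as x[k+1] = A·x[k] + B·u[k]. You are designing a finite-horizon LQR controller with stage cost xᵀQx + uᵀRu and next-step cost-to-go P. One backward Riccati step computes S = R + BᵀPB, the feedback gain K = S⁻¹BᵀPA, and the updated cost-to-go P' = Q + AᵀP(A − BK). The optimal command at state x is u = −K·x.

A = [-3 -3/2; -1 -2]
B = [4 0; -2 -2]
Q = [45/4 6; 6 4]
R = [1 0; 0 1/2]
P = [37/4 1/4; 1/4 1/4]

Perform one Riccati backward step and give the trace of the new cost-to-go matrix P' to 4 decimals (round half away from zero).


BᵀP = [36.5000 0.5000; -0.5000 -0.5000]
S = R + BᵀPB = [1 0; 0 1/2] + [145.0000 -1.0000; -1.0000 1.0000] = [146.0000 -1.0000; -1.0000 1.5000]
BᵀPA = [-110.0000 -55.7500; 2.0000 1.7500]
K = S⁻¹·BᵀPA = [-0.7477 -0.3756; 0.8349 0.9163]
A−BK = [-0.0092 0.0023; -0.8257 -0.9186]
AᵀP(A−BK) = [1.0826 0.8544; 0.8544 0.7708]
P' = Q + AᵀP(A−BK) = [12.3326 6.8544; 6.8544 4.7708]
tr(P') = 17.1034

17.1034


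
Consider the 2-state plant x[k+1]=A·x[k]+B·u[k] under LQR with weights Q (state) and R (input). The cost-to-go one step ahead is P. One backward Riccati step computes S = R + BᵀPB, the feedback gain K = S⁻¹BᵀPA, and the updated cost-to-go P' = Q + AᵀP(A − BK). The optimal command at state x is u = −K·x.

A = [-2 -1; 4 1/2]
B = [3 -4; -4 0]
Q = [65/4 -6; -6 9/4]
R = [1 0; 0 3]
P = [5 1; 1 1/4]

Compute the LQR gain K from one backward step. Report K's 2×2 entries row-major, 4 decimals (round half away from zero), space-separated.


BᵀP = [11.0000 2.0000; -20.0000 -4.0000]
S = R + BᵀPB = [1 0; 0 3] + [25.0000 -44.0000; -44.0000 80.0000] = [26.0000 -44.0000; -44.0000 83.0000]
BᵀPA = [-14.0000 -10.0000; 24.0000 18.0000]
K = S⁻¹·BᵀPA = [-0.4775 -0.1712; 0.0360 0.1261]
A−BK = [-0.4234 0.0180; 2.0901 -0.1847]
AᵀP(A−BK) = [0.4505 0.0766; 0.0766 0.0805]
P' = Q + AᵀP(A−BK) = [16.7005 -5.9234; -5.9234 2.3305]
tr(P') = 19.0310

-0.4775 -0.1712 0.0360 0.1261


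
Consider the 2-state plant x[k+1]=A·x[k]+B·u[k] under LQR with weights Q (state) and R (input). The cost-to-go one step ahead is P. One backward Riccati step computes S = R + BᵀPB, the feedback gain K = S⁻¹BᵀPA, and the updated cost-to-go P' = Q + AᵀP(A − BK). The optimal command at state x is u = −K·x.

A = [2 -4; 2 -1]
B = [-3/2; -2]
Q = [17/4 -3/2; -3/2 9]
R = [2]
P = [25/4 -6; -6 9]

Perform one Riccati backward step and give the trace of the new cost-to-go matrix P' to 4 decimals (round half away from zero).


76.9893

BᵀP = [2.6250 -9.0000]
S = R + BᵀPB = [2] + [14.0625] = [16.0625]
BᵀPA = [-12.7500 -1.5000]
K = S⁻¹·BᵀPA = [-0.7938 -0.0934]
A−BK = [0.8093 -4.1401; 0.4125 -1.1868]
AᵀP(A−BK) = [2.8794 -9.1907; -9.1907 60.8599]
P' = Q + AᵀP(A−BK) = [7.1294 -10.6907; -10.6907 69.8599]
tr(P') = 76.9893


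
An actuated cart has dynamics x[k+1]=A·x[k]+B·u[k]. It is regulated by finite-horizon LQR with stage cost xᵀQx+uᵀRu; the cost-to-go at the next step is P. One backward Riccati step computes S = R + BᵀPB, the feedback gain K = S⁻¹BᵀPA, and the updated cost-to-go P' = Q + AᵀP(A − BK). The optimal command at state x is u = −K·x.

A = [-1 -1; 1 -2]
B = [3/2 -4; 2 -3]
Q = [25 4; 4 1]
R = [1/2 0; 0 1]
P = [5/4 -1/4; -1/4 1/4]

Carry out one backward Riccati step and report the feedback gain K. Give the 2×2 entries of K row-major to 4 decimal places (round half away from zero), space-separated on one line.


0.3482 -0.4286 0.3795 0.0714

BᵀP = [1.3750 0.1250; -4.2500 0.2500]
S = R + BᵀPB = [1/2 0; 0 1] + [2.3125 -5.8750; -5.8750 16.2500] = [2.8125 -5.8750; -5.8750 17.2500]
BᵀPA = [-1.2500 -1.6250; 4.5000 3.7500]
K = S⁻¹·BᵀPA = [0.3482 -0.4286; 0.3795 0.0714]
A−BK = [-0.0045 -0.0714; 1.4420 -0.9286]
AᵀP(A−BK) = [0.7277 -0.3571; -0.3571 0.2857]
P' = Q + AᵀP(A−BK) = [25.7277 3.6429; 3.6429 1.2857]
tr(P') = 27.0134


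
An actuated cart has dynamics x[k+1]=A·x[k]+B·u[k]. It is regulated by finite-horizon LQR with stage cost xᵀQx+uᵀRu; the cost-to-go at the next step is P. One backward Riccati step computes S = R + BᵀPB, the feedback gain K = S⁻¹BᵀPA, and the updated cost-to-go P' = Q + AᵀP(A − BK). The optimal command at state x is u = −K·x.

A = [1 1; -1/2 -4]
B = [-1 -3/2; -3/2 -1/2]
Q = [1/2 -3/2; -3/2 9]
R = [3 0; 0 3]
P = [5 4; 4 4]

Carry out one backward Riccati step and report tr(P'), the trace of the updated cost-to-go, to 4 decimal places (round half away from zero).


17.8620

BᵀP = [-11.0000 -10.0000; -9.5000 -8.0000]
S = R + BᵀPB = [3 0; 0 3] + [26.0000 21.5000; 21.5000 18.2500] = [29.0000 21.5000; 21.5000 21.2500]
BᵀPA = [-6.0000 29.0000; -5.5000 22.5000]
K = S⁻¹·BᵀPA = [-0.0601 0.8604; -0.1981 0.1883]
A−BK = [0.6429 2.1429; -0.6891 -2.6153]
AᵀP(A−BK) = [0.5503 1.1981; 1.1981 7.8117]
P' = Q + AᵀP(A−BK) = [1.0503 -0.3019; -0.3019 16.8117]
tr(P') = 17.8620


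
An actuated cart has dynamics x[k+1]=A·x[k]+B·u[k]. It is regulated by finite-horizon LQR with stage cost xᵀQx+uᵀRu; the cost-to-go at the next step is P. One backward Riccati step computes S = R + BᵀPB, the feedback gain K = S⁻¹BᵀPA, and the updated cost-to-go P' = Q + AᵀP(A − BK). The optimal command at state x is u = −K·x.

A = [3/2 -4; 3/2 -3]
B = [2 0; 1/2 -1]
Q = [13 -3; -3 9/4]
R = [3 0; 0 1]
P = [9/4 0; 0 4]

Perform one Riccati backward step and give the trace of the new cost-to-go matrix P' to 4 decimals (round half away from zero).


BᵀP = [4.5000 2.0000; 0.0000 -4.0000]
S = R + BᵀPB = [3 0; 0 1] + [10.0000 -2.0000; -2.0000 4.0000] = [13.0000 -2.0000; -2.0000 5.0000]
BᵀPA = [9.7500 -24.0000; -6.0000 12.0000]
K = S⁻¹·BᵀPA = [0.6025 -1.5738; -0.9590 1.7705]
A−BK = [0.2951 -0.8525; 0.2398 -0.4426]
AᵀP(A−BK) = [2.4344 -5.5328; -5.5328 12.9836]
P' = Q + AᵀP(A−BK) = [15.4344 -8.5328; -8.5328 15.2336]
tr(P') = 30.6680

30.6680


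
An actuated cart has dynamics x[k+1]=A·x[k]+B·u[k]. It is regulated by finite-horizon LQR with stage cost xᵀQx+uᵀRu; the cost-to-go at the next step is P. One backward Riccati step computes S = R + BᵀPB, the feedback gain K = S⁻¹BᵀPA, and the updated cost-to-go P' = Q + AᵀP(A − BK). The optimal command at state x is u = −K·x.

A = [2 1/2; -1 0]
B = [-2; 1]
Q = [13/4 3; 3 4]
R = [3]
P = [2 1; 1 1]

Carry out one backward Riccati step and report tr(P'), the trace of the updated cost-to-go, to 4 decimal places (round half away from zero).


9.3438

BᵀP = [-3.0000 -1.0000]
S = R + BᵀPB = [3] + [5.0000] = [8.0000]
BᵀPA = [-5.0000 -1.5000]
K = S⁻¹·BᵀPA = [-0.6250 -0.1875]
A−BK = [0.7500 0.1250; -0.3750 0.1875]
AᵀP(A−BK) = [1.8750 0.5625; 0.5625 0.2188]
P' = Q + AᵀP(A−BK) = [5.1250 3.5625; 3.5625 4.2188]
tr(P') = 9.3438


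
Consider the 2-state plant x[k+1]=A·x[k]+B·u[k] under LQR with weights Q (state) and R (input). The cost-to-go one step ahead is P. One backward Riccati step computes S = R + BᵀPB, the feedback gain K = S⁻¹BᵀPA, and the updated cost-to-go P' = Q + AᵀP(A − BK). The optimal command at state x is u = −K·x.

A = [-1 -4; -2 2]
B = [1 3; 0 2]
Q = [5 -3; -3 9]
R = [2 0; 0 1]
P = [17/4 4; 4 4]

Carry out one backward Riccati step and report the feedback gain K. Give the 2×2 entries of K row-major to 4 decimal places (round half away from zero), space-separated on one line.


BᵀP = [4.2500 4.0000; 20.7500 20.0000]
S = R + BᵀPB = [2 0; 0 1] + [4.2500 20.7500; 20.7500 102.2500] = [6.2500 20.7500; 20.7500 103.2500]
BᵀPA = [-12.2500 -9.0000; -60.7500 -43.0000]
K = S⁻¹·BᵀPA = [-0.0198 -0.1723; -0.5844 -0.3818]
A−BK = [0.7730 -2.6822; -0.8312 2.7637]
AᵀP(A−BK) = [0.5052 -0.3073; -0.3073 2.0303]
P' = Q + AᵀP(A−BK) = [5.5052 -3.3073; -3.3073 11.0303]
tr(P') = 16.5355

-0.0198 -0.1723 -0.5844 -0.3818
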